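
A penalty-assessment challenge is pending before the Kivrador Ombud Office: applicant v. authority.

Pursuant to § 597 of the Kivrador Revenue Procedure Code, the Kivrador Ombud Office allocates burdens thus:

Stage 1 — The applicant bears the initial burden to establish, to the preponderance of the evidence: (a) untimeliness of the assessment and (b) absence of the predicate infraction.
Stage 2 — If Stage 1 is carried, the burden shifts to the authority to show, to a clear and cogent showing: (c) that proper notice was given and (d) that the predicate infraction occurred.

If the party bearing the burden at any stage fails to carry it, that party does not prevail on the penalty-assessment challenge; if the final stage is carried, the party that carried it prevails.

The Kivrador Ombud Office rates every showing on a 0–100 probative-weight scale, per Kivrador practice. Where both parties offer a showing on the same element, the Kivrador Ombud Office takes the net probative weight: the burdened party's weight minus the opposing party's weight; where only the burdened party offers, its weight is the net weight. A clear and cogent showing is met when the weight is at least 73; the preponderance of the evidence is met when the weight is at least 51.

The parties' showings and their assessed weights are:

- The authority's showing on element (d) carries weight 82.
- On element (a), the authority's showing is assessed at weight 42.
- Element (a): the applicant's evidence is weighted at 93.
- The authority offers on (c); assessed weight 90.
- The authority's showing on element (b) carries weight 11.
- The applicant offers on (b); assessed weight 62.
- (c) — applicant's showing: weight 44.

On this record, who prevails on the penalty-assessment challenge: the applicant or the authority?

applicant

Stage 1 — burden on applicant; standard: the preponderance of the evidence (weight is at least 51).
    (a): 93 − 42 = 51 ≥ 51 [met]
    (b): 62 − 11 = 51 ≥ 51 [met]
  The applicant carries Stage 1; the authority now bears the burden.
Stage 2 — burden on authority; standard: a clear and cogent showing (weight is at least 73).
    (c): 90 − 44 = 46 < 73 [not met]
    (d): 82 ≥ 73 [met]
  Stage 2 not carried; the authority fails its burden.
The applicant prevails.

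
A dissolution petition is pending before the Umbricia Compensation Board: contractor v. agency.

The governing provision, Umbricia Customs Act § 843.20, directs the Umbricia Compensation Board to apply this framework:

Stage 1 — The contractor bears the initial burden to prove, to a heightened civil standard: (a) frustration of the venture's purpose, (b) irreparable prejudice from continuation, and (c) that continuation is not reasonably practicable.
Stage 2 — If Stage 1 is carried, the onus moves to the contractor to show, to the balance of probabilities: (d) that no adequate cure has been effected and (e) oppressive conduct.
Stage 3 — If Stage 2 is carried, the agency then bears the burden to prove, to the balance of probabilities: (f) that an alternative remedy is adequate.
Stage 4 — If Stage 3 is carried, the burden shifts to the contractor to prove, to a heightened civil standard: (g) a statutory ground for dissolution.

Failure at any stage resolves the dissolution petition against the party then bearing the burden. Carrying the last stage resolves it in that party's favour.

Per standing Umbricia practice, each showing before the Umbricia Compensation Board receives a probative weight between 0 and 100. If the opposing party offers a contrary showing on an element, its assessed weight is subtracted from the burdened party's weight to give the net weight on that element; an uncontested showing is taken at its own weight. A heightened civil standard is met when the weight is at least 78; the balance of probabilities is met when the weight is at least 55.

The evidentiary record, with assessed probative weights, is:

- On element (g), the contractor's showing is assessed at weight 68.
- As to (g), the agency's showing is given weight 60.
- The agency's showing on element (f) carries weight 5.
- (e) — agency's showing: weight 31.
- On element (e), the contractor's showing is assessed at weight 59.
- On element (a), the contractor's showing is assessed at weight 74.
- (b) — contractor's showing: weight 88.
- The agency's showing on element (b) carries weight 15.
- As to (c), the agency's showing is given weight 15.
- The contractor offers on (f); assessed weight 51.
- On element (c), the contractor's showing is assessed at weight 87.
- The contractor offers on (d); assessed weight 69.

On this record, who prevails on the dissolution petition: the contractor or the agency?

agency

Stage 1 — burden on contractor; standard: a heightened civil standard (weight is at least 78).
    (a): 74 < 78 [not met]
    (b): 88 − 15 = 73 < 78 [not met]
    (c): 87 − 15 = 72 < 78 [not met]
  Stage 1 not carried; the contractor fails its burden.
The agency prevails.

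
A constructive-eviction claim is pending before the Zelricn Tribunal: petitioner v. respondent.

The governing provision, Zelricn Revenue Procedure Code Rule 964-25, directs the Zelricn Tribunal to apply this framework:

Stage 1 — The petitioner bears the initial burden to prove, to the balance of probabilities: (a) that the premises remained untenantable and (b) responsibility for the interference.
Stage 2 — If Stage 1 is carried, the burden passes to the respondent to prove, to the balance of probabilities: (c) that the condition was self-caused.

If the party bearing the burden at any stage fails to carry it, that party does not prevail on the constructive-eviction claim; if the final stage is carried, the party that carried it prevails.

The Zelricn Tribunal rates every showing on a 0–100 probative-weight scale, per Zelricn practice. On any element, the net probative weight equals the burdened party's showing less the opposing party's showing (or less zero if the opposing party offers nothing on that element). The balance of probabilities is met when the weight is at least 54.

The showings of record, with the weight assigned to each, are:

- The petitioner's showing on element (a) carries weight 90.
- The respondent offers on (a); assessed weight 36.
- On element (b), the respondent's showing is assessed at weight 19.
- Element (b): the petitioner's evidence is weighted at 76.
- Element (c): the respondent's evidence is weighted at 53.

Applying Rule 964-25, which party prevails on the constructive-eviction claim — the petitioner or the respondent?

Stage 1 — burden on petitioner; standard: the balance of probabilities (weight is at least 54).
    (a): 90 − 36 = 54 ≥ 54 [met]
    (b): 76 − 19 = 57 ≥ 54 [met]
  The petitioner carries Stage 1; the respondent now bears the burden.
Stage 2 — burden on respondent; standard: the balance of probabilities (weight is at least 54).
    (c): 53 < 54 [not met]
  Not every element is met, so the respondent fails to carry Stage 2.
The petitioner prevails.

petitioner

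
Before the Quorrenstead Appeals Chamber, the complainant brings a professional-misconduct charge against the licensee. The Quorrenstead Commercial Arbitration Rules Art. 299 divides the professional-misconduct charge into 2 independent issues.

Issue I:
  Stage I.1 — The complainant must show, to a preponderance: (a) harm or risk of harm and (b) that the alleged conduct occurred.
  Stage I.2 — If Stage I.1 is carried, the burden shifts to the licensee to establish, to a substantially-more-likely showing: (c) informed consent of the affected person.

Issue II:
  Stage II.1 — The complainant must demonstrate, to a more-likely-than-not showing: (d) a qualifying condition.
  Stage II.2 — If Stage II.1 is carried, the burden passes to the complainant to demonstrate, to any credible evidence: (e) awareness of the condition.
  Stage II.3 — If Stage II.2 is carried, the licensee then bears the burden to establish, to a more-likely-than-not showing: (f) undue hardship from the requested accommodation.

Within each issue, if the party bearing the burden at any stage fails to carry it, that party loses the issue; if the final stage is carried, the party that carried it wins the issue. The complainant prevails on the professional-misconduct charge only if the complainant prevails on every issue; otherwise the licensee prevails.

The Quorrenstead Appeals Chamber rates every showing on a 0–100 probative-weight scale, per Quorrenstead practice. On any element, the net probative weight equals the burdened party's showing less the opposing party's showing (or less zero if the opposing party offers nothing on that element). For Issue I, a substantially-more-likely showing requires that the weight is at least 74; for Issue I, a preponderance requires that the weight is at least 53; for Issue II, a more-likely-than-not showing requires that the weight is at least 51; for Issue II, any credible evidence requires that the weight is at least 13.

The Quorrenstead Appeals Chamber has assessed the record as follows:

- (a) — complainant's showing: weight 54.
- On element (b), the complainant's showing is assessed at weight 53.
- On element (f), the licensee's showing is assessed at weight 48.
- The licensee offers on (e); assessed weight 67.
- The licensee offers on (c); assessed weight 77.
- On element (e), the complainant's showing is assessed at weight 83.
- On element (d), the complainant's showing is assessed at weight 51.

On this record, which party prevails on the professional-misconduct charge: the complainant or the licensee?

licensee

— Issue I —
Stage I.1 (complainant, a preponderance, weight is at least 53): (a) 54 ≥ 53 — meets; (b) 53 ≥ 53 — meets.
  Stage I.1 is satisfied; the onus moves to the licensee.
Stage I.2 (licensee, a substantially-more-likely showing, weight is at least 74): (c) 77 ≥ 74 — meets.
  All elements met at the final stage.
Every stage carried; the licensee prevails on this issue.
— Issue II —
Stage II.1 — burden on complainant; standard: a more-likely-than-not showing (weight is at least 51).
    (d): 51 ≥ 51 [met]
  All elements met. The complainant retains the burden for Stage II.2.
Stage II.2 — burden on complainant; standard: any credible evidence (weight is at least 13).
    (e): 83 − 67 = 16 ≥ 13 [met]
  The complainant carries Stage II.2; the licensee now bears the burden.
Stage II.3 — burden on licensee; standard: a more-likely-than-not showing (weight is at least 51).
    (f): 48 < 51 [not met]
  The licensee does not carry Stage II.3.
The analysis ends at Stage II.3; the complainant prevails on this issue.
Per-issue: Issue I → licensee; Issue II → complainant. The complainant must prevail on every issue; overall, the licensee prevails.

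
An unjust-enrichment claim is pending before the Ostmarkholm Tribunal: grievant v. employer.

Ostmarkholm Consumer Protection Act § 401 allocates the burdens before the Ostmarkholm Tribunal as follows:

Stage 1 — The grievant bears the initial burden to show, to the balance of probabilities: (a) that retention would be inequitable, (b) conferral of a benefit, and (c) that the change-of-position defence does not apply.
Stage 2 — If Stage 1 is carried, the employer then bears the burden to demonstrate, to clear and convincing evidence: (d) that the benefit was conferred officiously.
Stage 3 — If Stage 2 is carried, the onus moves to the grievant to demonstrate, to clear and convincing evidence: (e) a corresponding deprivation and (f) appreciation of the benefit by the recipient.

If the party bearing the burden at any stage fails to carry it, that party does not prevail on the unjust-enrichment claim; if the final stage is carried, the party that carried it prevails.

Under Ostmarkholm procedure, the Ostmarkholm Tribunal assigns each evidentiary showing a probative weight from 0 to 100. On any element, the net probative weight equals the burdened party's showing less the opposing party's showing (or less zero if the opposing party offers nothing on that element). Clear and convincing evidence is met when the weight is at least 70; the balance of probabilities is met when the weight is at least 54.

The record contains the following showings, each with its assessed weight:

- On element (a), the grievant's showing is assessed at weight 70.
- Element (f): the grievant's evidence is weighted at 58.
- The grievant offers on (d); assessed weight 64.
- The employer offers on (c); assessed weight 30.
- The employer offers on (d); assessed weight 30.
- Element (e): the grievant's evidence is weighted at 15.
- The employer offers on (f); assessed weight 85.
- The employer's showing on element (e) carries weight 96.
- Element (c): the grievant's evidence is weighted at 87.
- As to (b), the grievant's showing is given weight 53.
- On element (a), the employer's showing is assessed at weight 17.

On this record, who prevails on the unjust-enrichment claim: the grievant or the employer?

employer

At Stage 1 the grievant must meet the balance of probabilities (weight is at least 54): on (a) the weight is 70 less the opposing 17 gives net 53, which does not reach 54, so (a) does not meet the standard; on (b) the weight is 53, which does not reach 54, so (b) does not meet the standard; on (c) the weight is 87 less the opposing 30 gives net 57, ≥ 54, so (c) meets the standard.
  Not every element is met, so the grievant fails to carry Stage 1.
So the employer prevails.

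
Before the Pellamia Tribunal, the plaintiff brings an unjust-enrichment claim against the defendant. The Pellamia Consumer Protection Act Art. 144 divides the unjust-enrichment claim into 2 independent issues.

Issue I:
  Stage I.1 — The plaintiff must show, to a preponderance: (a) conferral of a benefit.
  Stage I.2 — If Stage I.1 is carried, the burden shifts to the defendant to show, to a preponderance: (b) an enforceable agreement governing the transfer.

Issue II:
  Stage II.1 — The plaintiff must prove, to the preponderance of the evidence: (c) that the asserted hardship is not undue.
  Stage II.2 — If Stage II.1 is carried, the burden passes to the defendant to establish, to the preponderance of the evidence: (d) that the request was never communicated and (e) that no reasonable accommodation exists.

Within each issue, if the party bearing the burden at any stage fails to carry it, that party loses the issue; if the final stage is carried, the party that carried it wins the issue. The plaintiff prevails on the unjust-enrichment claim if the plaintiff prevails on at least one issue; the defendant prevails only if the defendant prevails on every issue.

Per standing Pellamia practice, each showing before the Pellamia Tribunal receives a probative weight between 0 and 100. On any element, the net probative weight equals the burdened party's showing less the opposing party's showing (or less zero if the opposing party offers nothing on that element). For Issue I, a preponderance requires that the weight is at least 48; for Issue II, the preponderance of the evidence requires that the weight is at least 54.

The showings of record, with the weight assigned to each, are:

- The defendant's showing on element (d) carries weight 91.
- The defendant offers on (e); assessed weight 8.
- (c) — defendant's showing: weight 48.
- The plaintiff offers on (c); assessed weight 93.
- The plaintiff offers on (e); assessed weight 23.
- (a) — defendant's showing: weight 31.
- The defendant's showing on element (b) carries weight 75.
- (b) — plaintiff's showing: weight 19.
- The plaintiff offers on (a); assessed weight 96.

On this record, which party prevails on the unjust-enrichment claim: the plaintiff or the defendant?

defendant

— Issue I —
At Stage I.1 the plaintiff must meet a preponderance (weight is at least 48): on (a) the weight is 96 less the opposing 31 gives net 65, which does reach 48, so (a) meets the standard.
  Stage I.1 carried; the burden shifts to the defendant.
At Stage I.2 the defendant must meet a preponderance (weight is at least 48): on (b) the weight is 75 less the opposing 19 gives net 56, which does reach 48, so (b) meets the standard.
  All elements met at the final stage.
Every stage carried; the defendant prevails on this issue.
— Issue II —
Stage II.1 (plaintiff, the preponderance of the evidence, weight is at least 54): (c) net 93−48=45 < 54 — fails.
  Not every element is met, so the plaintiff fails to carry Stage II.1.
So the defendant prevails on this issue.
Per-issue: Issue I → defendant; Issue II → defendant. The plaintiff must prevail on at least one issue; overall, the defendant prevails.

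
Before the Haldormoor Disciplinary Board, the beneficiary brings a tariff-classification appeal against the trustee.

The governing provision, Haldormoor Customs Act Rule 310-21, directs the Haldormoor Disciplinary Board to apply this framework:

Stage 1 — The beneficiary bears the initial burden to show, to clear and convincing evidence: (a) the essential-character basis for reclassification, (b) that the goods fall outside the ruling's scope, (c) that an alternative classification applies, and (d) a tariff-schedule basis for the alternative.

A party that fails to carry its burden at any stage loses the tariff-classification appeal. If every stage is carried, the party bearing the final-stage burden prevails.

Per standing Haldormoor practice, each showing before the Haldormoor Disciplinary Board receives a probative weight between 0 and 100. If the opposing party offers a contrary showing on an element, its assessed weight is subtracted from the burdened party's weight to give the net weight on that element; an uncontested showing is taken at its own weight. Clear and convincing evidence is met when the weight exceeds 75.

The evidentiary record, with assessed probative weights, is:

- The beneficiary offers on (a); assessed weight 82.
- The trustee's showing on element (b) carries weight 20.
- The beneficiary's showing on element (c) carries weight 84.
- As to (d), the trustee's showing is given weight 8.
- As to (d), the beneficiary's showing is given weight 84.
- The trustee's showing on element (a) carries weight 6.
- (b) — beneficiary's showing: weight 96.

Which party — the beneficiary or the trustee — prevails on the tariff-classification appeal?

Stage 1 — burden on beneficiary; standard: clear and convincing evidence (weight exceeds 75).
    (a): 82 − 6 = 76 > 75 [met]
    (b): 96 − 20 = 76 > 75 [met]
    (c): 84 > 75 [met]
    (d): 84 − 8 = 76 > 75 [met]
  The beneficiary carries the last stage.
With every stage satisfied, the beneficiary prevails.

beneficiary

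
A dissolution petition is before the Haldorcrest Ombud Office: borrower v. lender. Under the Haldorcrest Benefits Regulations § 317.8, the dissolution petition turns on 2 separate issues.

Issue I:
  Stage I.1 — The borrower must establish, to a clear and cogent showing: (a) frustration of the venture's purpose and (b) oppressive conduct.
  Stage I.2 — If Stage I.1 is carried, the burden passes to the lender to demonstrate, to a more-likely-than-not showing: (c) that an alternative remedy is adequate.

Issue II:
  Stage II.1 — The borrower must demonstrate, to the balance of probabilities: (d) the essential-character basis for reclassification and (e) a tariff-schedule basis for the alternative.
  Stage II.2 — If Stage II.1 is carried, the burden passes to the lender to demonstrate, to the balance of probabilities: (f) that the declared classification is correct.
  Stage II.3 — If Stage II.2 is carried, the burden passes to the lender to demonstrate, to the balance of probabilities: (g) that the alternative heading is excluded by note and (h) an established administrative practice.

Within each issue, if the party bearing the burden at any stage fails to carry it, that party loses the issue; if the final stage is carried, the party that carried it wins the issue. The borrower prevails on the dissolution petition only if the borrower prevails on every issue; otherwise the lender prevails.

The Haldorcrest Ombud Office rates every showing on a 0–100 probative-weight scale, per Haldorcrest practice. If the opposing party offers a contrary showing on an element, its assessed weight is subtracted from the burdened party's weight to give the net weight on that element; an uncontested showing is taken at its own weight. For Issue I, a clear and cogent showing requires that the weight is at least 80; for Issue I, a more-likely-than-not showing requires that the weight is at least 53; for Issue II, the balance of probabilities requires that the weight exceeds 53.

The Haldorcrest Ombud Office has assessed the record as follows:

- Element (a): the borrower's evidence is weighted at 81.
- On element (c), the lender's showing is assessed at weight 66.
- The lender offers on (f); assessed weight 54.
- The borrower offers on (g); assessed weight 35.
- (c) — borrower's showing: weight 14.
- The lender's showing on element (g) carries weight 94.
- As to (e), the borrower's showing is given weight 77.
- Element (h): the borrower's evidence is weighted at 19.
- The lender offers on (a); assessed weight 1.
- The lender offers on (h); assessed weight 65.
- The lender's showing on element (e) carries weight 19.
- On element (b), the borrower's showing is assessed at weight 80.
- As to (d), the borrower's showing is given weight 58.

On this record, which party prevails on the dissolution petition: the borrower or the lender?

borrower

— Issue I —
At Stage I.1 the borrower must meet a clear and cogent showing (weight is at least 80): on (a) the weight is 81 less the opposing 1 gives net 80, which does reach 80, so (a) meets the standard; on (b) the weight is 80, ≥ 80, so (b) meets the standard.
  Stage I.1 is satisfied; the onus moves to the lender.
At Stage I.2 the lender must meet a more-likely-than-not showing (weight is at least 53): on (c) the weight is 66 less the opposing 14 gives net 52, < 53, so (c) does not meet the standard.
  The lender does not carry Stage I.2.
The analysis ends at Stage I.2; the borrower prevails on this issue.
— Issue II —
Stage II.1 (borrower, the balance of probabilities, weight exceeds 53): (d) 58 > 53 — meets; (e) net 77−19=58 > 53 — meets.
  Stage II.1 carried; the burden shifts to the lender.
Stage II.2 (lender, the balance of probabilities, weight exceeds 53): (f) 54 > 53 — meets.
  Stage II.2 carried; the burden remains with the lender.
Stage II.3 (lender, the balance of probabilities, weight exceeds 53): (g) net 94−35=59 > 53 — meets; (h) net 65−19=46 ≤ 53 — fails.
  Not every element is met, so the lender fails to carry Stage II.3.
So the borrower prevails on this issue.
Per-issue: Issue I → borrower; Issue II → borrower. The borrower must prevail on every issue; overall, the borrower prevails.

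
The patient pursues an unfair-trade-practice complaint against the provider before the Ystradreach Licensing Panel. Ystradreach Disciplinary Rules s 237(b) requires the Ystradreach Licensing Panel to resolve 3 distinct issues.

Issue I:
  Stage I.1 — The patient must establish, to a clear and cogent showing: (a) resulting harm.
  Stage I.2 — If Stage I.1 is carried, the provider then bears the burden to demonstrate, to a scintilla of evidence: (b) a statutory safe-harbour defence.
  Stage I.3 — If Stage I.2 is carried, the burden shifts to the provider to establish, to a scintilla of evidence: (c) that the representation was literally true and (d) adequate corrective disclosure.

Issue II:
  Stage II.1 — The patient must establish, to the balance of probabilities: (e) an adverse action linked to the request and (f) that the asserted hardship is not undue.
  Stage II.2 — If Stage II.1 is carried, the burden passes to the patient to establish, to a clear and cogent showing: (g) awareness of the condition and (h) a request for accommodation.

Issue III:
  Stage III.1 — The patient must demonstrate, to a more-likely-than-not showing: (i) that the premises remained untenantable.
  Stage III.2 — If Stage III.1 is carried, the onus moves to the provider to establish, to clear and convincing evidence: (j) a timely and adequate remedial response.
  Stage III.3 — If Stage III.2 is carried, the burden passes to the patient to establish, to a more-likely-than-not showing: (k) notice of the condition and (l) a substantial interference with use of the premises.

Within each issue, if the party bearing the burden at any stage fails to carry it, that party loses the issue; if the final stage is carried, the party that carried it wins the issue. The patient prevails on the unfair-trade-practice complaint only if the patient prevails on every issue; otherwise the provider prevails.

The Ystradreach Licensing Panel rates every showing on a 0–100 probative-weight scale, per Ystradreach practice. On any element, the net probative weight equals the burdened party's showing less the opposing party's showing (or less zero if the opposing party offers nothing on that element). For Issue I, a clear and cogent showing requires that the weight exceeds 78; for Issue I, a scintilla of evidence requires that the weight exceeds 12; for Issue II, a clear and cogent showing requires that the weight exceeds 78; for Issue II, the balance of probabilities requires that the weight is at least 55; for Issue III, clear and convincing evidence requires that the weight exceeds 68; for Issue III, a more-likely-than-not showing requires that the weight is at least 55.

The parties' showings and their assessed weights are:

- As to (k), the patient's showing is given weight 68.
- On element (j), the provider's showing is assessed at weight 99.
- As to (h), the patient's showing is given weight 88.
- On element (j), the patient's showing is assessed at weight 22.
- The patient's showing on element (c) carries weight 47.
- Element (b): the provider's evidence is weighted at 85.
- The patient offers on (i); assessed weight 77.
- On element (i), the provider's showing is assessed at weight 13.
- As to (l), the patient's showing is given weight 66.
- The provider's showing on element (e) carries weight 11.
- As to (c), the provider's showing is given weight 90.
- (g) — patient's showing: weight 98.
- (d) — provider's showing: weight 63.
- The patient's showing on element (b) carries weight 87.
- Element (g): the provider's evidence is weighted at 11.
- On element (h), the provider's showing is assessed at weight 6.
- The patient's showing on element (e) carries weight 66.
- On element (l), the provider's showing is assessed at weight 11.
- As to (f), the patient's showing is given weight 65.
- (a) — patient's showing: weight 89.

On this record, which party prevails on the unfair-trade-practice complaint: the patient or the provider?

— Issue I —
Stage I.1 (patient, a clear and cogent showing, weight exceeds 78): (a) 89 > 78 — meets.
  Stage I.1 carried; the burden shifts to the provider.
Stage I.2 (provider, a scintilla of evidence, weight exceeds 12): (b) net 85−87=-2 ≤ 12 — fails.
  Not every element is met, so the provider fails to carry Stage I.2.
So the patient prevails on this issue.
— Issue II —
Stage II.1 — burden on patient; standard: the balance of probabilities (weight is at least 55).
    (e): 66 − 11 = 55 ≥ 55 [met]
    (f): 65 ≥ 55 [met]
  All elements met. The patient retains the burden for Stage II.2.
Stage II.2 — burden on patient; standard: a clear and cogent showing (weight exceeds 78).
    (g): 98 − 11 = 87 > 78 [met]
    (h): 88 − 6 = 82 > 78 [met]
  All elements met at the final stage.
Every stage carried; the patient prevails on this issue.
— Issue III —
Stage III.1 (patient, a more-likely-than-not showing, weight is at least 55): (i) net 77−13=64 ≥ 55 — meets.
  All elements met. The burden passes to the provider.
Stage III.2 (provider, clear and convincing evidence, weight exceeds 68): (j) net 99−22=77 > 68 — meets.
  All elements met. The burden passes to the patient.
Stage III.3 (patient, a more-likely-than-not showing, weight is at least 55): (k) 68 ≥ 55 — meets; (l) net 66−11=55 ≥ 55 — meets.
  Stage III.3 carried; the final stage is satisfied.
With every stage satisfied, the patient prevails on this issue.
Per-issue: Issue I → patient; Issue II → patient; Issue III → patient. The patient must prevail on every issue; overall, the patient prevails.

patient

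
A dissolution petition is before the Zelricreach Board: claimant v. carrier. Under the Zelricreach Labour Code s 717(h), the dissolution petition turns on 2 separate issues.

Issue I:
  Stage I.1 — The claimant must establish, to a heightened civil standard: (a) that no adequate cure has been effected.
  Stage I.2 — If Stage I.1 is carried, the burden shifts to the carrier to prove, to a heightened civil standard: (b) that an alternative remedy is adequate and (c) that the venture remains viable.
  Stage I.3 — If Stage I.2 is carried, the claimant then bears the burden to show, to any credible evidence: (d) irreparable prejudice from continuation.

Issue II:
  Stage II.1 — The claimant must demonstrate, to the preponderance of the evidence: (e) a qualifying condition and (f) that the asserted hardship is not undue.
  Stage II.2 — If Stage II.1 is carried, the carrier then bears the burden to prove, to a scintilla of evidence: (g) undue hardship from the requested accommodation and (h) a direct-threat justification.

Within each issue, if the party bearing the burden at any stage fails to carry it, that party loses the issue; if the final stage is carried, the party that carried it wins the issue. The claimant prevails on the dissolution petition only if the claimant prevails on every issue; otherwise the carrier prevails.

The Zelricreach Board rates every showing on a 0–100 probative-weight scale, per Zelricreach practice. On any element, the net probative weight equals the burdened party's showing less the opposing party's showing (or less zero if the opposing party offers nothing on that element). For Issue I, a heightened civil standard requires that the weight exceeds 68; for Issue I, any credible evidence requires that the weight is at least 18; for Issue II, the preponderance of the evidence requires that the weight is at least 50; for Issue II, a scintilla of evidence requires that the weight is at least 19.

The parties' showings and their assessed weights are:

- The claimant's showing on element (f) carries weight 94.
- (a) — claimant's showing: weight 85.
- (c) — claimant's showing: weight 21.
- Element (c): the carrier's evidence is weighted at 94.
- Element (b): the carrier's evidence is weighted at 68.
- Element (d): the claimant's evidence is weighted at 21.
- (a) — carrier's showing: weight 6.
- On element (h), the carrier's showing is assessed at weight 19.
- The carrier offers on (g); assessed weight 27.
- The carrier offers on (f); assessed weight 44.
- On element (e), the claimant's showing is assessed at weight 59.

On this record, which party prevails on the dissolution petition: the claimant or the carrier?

— Issue I —
At Stage I.1 the claimant must meet a heightened civil standard (weight exceeds 68): on (a) the weight is 85 less the opposing 6 gives net 79, which does exceed 68, so (a) meets the standard.
  Stage I.1 is satisfied; the onus moves to the carrier.
At Stage I.2 the carrier must meet a heightened civil standard (weight exceeds 68): on (b) the weight is 68, ≤ 68, so (b) does not meet the standard; on (c) the weight is 94 less the opposing 21 gives net 73, > 68, so (c) meets the standard.
  Stage I.2 not carried; the carrier fails its burden.
The analysis ends at Stage I.2; the claimant prevails on this issue.
— Issue II —
Stage II.1 — burden on claimant; standard: the preponderance of the evidence (weight is at least 50).
    (e): 59 ≥ 50 [met]
    (f): 94 − 44 = 50 ≥ 50 [met]
  Stage II.1 is satisfied; the onus moves to the carrier.
Stage II.2 — burden on carrier; standard: a scintilla of evidence (weight is at least 19).
    (g): 27 ≥ 19 [met]
    (h): 19 ≥ 19 [met]
  Stage II.2 carried; the final stage is satisfied.
With every stage satisfied, the carrier prevails on this issue.
Per-issue: Issue I → claimant; Issue II → carrier. The claimant must prevail on every issue; overall, the carrier prevails.

carrier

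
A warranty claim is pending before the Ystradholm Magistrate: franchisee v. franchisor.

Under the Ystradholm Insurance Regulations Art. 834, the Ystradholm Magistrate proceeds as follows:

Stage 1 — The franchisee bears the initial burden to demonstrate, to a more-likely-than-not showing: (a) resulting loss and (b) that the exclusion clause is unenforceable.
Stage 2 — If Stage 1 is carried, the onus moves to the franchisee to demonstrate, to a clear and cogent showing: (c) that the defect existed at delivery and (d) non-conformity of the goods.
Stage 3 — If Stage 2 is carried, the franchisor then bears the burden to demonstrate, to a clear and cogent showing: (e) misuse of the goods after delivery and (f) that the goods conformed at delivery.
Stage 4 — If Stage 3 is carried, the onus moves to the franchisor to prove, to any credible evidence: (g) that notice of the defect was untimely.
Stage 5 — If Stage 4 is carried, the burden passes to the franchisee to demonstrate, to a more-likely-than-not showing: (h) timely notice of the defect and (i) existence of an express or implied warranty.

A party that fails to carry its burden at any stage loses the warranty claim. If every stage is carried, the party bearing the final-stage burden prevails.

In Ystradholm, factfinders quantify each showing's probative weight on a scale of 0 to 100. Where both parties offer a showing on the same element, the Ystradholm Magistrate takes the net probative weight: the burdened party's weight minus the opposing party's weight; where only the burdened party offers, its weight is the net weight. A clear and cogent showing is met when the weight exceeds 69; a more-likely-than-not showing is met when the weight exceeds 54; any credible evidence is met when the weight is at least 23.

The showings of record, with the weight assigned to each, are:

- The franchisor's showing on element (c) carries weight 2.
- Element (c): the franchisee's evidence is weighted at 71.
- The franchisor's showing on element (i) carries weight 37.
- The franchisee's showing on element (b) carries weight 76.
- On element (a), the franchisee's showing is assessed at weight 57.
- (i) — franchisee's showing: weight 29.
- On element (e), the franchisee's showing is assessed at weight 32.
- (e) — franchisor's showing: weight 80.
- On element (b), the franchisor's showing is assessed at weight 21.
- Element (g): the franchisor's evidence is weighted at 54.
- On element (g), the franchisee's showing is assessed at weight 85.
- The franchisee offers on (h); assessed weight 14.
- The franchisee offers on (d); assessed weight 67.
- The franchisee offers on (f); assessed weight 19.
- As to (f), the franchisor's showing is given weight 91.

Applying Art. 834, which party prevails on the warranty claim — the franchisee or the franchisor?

franchisor

Stage 1 (franchisee, a more-likely-than-not showing, weight exceeds 54): (a) 57 > 54 — meets; (b) net 76−21=55 > 54 — meets.
  All elements met. The franchisee retains the burden for Stage 2.
Stage 2 (franchisee, a clear and cogent showing, weight exceeds 69): (c) net 71−2=69 ≤ 69 — fails; (d) 67 ≤ 69 — fails.
  Not every element is met, so the franchisee fails to carry Stage 2.
So the franchisor prevails.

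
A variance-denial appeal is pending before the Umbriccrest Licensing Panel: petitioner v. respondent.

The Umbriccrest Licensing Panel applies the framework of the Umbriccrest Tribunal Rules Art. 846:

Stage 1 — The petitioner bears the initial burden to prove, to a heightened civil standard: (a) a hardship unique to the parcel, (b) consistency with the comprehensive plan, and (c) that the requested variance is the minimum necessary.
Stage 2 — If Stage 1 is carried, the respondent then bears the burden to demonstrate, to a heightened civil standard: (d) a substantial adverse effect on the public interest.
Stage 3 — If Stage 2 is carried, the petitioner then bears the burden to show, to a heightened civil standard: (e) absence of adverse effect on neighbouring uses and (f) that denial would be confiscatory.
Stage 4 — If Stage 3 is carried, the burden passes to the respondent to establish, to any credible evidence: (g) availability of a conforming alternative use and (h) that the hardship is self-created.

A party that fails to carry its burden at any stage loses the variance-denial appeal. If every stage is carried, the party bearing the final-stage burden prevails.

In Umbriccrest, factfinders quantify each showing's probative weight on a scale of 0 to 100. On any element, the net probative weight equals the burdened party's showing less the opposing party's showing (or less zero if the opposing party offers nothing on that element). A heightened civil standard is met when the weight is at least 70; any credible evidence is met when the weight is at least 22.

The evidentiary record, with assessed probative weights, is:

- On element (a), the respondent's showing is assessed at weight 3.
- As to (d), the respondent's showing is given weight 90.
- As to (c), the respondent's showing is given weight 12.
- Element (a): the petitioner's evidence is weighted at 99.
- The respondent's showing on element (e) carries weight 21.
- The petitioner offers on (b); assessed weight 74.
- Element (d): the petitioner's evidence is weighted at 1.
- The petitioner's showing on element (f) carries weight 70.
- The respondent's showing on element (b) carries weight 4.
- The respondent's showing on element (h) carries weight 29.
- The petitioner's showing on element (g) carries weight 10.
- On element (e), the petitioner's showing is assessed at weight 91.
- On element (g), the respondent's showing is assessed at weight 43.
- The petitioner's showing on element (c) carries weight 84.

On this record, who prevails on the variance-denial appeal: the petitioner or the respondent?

Stage 1 (petitioner, a heightened civil standard, weight is at least 70): (a) net 99−3=96 ≥ 70 — meets; (b) net 74−4=70 ≥ 70 — meets; (c) net 84−12=72 ≥ 70 — meets.
  All elements met. The burden passes to the respondent.
Stage 2 (respondent, a heightened civil standard, weight is at least 70): (d) net 90−1=89 ≥ 70 — meets.
  All elements met. The burden passes to the petitioner.
Stage 3 (petitioner, a heightened civil standard, weight is at least 70): (e) net 91−21=70 ≥ 70 — meets; (f) 70 ≥ 70 — meets.
  Stage 3 is satisfied; the onus moves to the respondent.
Stage 4 (respondent, any credible evidence, weight is at least 22): (g) net 43−10=33 ≥ 22 — meets; (h) 29 ≥ 22 — meets.
  All elements met at the final stage.
Every stage carried; the respondent prevails.

respondent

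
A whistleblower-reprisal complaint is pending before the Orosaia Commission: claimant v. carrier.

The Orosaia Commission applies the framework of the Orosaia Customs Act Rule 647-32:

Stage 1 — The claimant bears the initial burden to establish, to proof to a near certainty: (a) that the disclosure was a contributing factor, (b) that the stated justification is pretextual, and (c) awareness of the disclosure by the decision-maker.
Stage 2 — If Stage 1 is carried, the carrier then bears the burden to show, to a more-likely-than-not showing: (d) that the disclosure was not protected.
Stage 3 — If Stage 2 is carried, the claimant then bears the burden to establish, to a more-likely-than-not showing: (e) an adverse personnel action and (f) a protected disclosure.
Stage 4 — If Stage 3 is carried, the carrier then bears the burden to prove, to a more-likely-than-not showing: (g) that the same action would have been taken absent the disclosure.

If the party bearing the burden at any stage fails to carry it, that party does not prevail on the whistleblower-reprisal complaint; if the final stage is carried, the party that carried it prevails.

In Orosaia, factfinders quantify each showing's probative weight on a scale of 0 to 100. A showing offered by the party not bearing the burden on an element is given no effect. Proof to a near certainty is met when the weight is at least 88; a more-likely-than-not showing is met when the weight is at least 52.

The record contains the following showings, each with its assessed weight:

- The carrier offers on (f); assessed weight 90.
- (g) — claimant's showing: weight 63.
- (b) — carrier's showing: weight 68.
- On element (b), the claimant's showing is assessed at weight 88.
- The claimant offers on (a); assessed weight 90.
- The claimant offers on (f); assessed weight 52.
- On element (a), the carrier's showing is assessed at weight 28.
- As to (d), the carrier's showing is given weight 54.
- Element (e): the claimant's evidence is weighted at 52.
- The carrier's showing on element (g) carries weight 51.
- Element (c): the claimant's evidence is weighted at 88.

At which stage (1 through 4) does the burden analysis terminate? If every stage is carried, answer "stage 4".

stage 4

Stage 1 (claimant, proof to a near certainty, weight is at least 88): (a) 90 (carrier's 28 disregarded) ≥ 88 — meets; (b) 88 (carrier's 68 disregarded) ≥ 88 — meets; (c) 88 ≥ 88 — meets.
  Stage 1 is satisfied; the onus moves to the carrier.
Stage 2 (carrier, a more-likely-than-not showing, weight is at least 52): (d) 54 ≥ 52 — meets.
  All elements met. The burden passes to the claimant.
Stage 3 (claimant, a more-likely-than-not showing, weight is at least 52): (e) 52 ≥ 52 — meets; (f) 52 (carrier's 90 disregarded) ≥ 52 — meets.
  The claimant carries Stage 3; the carrier now bears the burden.
Stage 4 (carrier, a more-likely-than-not showing, weight is at least 52): (g) 51 (claimant's 63 disregarded) < 52 — fails.
  Not every element is met, so the carrier fails to carry Stage 4.
The analysis ends at Stage 4; the claimant prevails.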